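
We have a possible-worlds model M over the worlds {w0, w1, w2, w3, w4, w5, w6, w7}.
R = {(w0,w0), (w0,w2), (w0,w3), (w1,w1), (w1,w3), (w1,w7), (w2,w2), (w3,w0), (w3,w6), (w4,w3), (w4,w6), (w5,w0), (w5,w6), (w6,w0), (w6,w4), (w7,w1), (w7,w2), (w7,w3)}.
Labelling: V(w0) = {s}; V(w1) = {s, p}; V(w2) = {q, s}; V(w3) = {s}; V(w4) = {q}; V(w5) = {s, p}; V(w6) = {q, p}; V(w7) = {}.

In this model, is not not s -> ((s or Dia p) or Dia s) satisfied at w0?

Recall that Dia ψ holds at a world iff ψ holds at some accessible world.
At w0: not not s is true, (s or Dia p) or Dia s is true, so not not s -> ((s or Dia p) or Dia s) is true.
  At w0: s or Dia p is true, Dia s is true, so (s or Dia p) or Dia s is true.
    At w0: s is true, Dia p is false, so s or Dia p is true.
      At w0: Dia p requires p at some successor in {w0, w2, w3}.
        At w0: p is false.
        At w2: p is false.
        At w3: p is false.
      So Dia p is false at w0.
    At w0: Dia s requires s at some successor in {w0, w2, w3}.
      s holds at w0, so Dia s is true at w0.

Yes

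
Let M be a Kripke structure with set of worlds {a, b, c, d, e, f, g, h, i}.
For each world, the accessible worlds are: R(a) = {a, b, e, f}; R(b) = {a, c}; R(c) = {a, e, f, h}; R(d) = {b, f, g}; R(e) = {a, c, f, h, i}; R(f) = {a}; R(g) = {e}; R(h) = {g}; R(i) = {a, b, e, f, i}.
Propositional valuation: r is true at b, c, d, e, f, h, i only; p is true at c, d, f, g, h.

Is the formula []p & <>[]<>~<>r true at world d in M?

No

At d: []p is false, <>[]<>~<>r is true, so []p & <>[]<>~<>r is false.
  At d: []p requires p at every successor {b, f, g}.
    p fails at b, so []p is false at d.
  At d: <>[]<>~<>r requires []<>~<>r at some successor in {b, f, g}.
    []<>~<>r holds at b, so <>[]<>~<>r is true at d.
      At b: []<>~<>r requires <>~<>r at every successor {a, c}.
        At a: <>~<>r is true.
        At c: <>~<>r is true.
      So []<>~<>r is true at b.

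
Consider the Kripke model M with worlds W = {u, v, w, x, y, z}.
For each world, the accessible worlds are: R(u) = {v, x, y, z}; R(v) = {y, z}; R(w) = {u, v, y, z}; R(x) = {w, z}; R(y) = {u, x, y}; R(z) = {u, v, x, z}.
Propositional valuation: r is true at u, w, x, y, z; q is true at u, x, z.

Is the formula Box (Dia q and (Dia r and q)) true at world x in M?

At x: Box (Dia q and (Dia r and q)) requires Dia q and (Dia r and q) at every successor {w, z}.
  Dia q and (Dia r and q) fails at w, so Box (Dia q and (Dia r and q)) is false at x.
    At w: Dia q is true, Dia r and q is false, so Dia q and (Dia r and q) is false.
      At w: Dia q requires q at some successor in {u, v, y, z}.
        q holds at u, so Dia q is true at w.
      At w: Dia r is true, q is false, so Dia r and q is false.

No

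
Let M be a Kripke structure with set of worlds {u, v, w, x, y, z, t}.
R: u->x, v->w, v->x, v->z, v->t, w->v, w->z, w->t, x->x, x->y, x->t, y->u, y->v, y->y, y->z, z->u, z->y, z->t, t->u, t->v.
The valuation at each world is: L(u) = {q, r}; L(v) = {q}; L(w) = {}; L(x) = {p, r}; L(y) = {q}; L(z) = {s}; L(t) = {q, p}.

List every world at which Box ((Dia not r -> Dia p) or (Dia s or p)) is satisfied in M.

Let φ = Box ((Dia not r -> Dia p) or (Dia s or p)). Evaluate φ at each world:
  u (successors {x}): φ is true.
  v (successors {w, x, z, t}): φ is true.
  w (successors {v, z, t}): φ is true.
  x (successors {x, y, t}): φ is true.
  y (successors {u, v, y, z}): φ is true.
  z (successors {u, y, t}): φ is true.
  t (successors {u, v}): φ is true.
For instance, at t:
  At t: Box ((Dia not r -> Dia p) or (Dia s or p)) requires (Dia not r -> Dia p) or (Dia s or p) at every successor {u, v}.
      At u: Dia not r -> Dia p is true, Dia s or p is false, so (Dia not r -> Dia p) or (Dia s or p) is true.
      At v: Dia not r -> Dia p is true, Dia s or p is true, so (Dia not r -> Dia p) or (Dia s or p) is true.
  So Box ((Dia not r -> Dia p) or (Dia s or p)) is true at t.
Satisfying worlds: {u, v, w, x, y, z, t}

u, v, w, x, y, z, t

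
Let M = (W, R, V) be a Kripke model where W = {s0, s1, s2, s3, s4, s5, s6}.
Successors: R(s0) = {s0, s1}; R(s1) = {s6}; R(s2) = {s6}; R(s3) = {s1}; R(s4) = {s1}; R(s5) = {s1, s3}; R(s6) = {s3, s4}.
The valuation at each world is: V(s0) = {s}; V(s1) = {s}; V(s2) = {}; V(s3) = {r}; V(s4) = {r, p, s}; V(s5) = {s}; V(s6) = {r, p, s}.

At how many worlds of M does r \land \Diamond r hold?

1

Let φ = r \land \Diamond r. Evaluate φ at each world:
  s0 (successors {s0, s1}): φ is false.
  s1 (successors {s6}): φ is false.
  s2 (successors {s6}): φ is false.
  s3 (successors {s1}): φ is false.
  s4 (successors {s1}): φ is false.
  s5 (successors {s1, s3}): φ is false.
  s6 (successors {s3, s4}): φ is true.
For instance, at s3:
  At s3: r is true, \Diamond r is false, so r \land \Diamond r is false.
    At s3: \Diamond r requires r at some successor in {s1}.
      At s1: r is false.
    So \Diamond r is false at s3.
Satisfying worlds: {s6}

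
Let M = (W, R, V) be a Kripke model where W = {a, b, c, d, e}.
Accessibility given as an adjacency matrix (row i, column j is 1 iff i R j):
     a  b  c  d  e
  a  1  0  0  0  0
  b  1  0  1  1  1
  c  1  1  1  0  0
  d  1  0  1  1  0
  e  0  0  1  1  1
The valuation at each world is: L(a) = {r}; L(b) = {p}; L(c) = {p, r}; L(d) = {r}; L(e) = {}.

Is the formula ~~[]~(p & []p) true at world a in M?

Yes

At a: ~[]~(p & []p) is false, so ~~[]~(p & []p) is true.
  At a: []~(p & []p) is true, so ~[]~(p & []p) is false.
    At a: []~(p & []p) requires ~(p & []p) at every successor {a}.
      At a: ~(p & []p) is true.
    So []~(p & []p) is true at a.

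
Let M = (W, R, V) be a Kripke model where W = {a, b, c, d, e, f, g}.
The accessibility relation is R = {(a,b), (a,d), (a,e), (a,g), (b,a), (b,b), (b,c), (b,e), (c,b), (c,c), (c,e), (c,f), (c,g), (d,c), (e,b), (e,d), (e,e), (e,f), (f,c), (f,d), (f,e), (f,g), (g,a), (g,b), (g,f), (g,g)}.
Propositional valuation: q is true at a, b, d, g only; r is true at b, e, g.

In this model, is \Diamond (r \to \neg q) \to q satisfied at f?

At f: \Diamond (r \to \neg q) is true, q is false, so \Diamond (r \to \neg q) \to q is false.
  At f: \Diamond (r \to \neg q) requires r \to \neg q at some successor in {c, d, e, g}.
    r \to \neg q holds at c, so \Diamond (r \to \neg q) is true at f.

No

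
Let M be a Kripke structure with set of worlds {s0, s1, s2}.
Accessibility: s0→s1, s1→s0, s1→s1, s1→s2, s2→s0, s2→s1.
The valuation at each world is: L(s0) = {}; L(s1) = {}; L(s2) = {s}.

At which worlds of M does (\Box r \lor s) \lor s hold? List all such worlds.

Recall that \Box ψ holds at a world iff ψ holds at every accessible world, and \Diamond ψ holds iff ψ holds at some accessible world.
Let φ = (\Box r \lor s) \lor s. Evaluate φ at each world:
  s0 (successors {s1}): φ is false.
  s1 (successors {s0, s1, s2}): φ is false.
  s2 (successors {s0, s1}): φ is true.
For instance, at s0:
  At s0: \Box r \lor s is false, s is false, so (\Box r \lor s) \lor s is false.
    At s0: \Box r is false, s is false, so \Box r \lor s is false.
      At s0: \Box r requires r at every successor {s1}.
        r fails at s1, so \Box r is false at s0.
Satisfying worlds: {s2}

s2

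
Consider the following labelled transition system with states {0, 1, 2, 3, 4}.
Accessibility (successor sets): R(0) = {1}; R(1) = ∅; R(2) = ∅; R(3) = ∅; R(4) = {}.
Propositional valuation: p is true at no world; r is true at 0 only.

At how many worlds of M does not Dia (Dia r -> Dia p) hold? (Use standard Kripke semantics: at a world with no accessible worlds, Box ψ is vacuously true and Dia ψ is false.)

4

Let φ = not Dia (Dia r -> Dia p). Evaluate φ at each world:
  0 (successors {1}): φ is false.
  1 (successors ∅): φ is true.
  2 (successors ∅): φ is true.
  3 (successors ∅): φ is true.
  4 (successors ∅): φ is true.
For instance, at 0:
  At 0: Dia (Dia r -> Dia p) is true, so not Dia (Dia r -> Dia p) is false.
    At 0: Dia (Dia r -> Dia p) requires Dia r -> Dia p at some successor in {1}.
      Dia r -> Dia p holds at 1, so Dia (Dia r -> Dia p) is true at 0.
Satisfying worlds: {1, 2, 3, 4}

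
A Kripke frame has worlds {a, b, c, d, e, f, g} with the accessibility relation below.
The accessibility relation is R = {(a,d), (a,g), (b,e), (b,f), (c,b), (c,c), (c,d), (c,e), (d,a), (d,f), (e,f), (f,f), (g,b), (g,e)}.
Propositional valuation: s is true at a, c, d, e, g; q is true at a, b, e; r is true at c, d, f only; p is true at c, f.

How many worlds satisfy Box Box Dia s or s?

Recall that Box ψ holds at a world iff ψ holds at every accessible world, and Dia ψ holds iff ψ holds at some accessible world.
Let φ = Box Box Dia s or s. Evaluate φ at each world:
  a (successors {d, g}): φ is true.
  b (successors {e, f}): φ is false.
  c (successors {b, c, d, e}): φ is true.
  d (successors {a, f}): φ is true.
  e (successors {f}): φ is true.
  f (successors {f}): φ is false.
  g (successors {b, e}): φ is true.
For instance, at f:
  At f: Box Box Dia s is false, s is false, so Box Box Dia s or s is false.
    At f: Box Box Dia s requires Box Dia s at every successor {f}.
      Box Dia s fails at f, so Box Box Dia s is false at f.
Satisfying worlds: {a, c, d, e, g}

5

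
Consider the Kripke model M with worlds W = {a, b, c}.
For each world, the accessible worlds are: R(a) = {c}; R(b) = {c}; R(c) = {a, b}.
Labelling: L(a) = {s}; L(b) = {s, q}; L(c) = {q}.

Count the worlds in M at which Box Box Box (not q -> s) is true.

Let φ = Box Box Box (not q -> s). Evaluate φ at each world:
  a (successors {c}): φ is true.
  b (successors {c}): φ is true.
  c (successors {a, b}): φ is true.
For instance, at b:
  At b: Box Box Box (not q -> s) requires Box Box (not q -> s) at every successor {c}.
      At c: Box Box (not q -> s) requires Box (not q -> s) at every successor {a, b}.
        At a: Box (not q -> s) is true.
        At b: Box (not q -> s) is true.
      So Box Box (not q -> s) is true at c.
  So Box Box Box (not q -> s) is true at b.
Satisfying worlds: {a, b, c}

3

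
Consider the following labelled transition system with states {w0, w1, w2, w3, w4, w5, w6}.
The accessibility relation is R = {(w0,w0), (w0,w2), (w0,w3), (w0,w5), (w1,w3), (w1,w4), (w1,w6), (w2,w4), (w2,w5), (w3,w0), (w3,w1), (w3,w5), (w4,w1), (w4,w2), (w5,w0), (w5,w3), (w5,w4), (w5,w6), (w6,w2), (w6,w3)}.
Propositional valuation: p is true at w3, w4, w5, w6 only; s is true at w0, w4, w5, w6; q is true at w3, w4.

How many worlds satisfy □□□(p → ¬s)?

0

Let φ = □□□(p → ¬s). Evaluate φ at each world:
  w0 (successors {w0, w2, w3, w5}): φ is false.
  w1 (successors {w3, w4, w6}): φ is false.
  w2 (successors {w4, w5}): φ is false.
  w3 (successors {w0, w1, w5}): φ is false.
  w4 (successors {w1, w2}): φ is false.
  w5 (successors {w0, w3, w4, w6}): φ is false.
  w6 (successors {w2, w3}): φ is false.
For instance, at w5:
  At w5: □□□(p → ¬s) requires □□(p → ¬s) at every successor {w0, w3, w4, w6}.
    □□(p → ¬s) fails at w0, so □□□(p → ¬s) is false at w5.
      At w0: □□(p → ¬s) requires □(p → ¬s) at every successor {w0, w2, w3, w5}.
        □(p → ¬s) fails at w0, so □□(p → ¬s) is false at w0.
Satisfying worlds: none.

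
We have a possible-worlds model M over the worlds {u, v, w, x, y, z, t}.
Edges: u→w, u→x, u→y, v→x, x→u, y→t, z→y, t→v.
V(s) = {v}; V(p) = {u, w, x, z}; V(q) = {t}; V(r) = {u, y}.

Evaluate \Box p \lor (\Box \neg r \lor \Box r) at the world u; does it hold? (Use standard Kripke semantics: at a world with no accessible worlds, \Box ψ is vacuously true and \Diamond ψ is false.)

No

Recall that \Box ψ holds at a world iff ψ holds at every accessible world, and \Diamond ψ holds iff ψ holds at some accessible world.
At u: \Box p is false, \Box \neg r \lor \Box r is false, so \Box p \lor (\Box \neg r \lor \Box r) is false.
  At u: \Box p requires p at every successor {w, x, y}.
    p fails at y, so \Box p is false at u.
  At u: \Box \neg r is false, \Box r is false, so \Box \neg r \lor \Box r is false.
    At u: \Box \neg r requires \neg r at every successor {w, x, y}.
      \neg r fails at y, so \Box \neg r is false at u.
    At u: \Box r requires r at every successor {w, x, y}.
      r fails at w, so \Box r is false at u.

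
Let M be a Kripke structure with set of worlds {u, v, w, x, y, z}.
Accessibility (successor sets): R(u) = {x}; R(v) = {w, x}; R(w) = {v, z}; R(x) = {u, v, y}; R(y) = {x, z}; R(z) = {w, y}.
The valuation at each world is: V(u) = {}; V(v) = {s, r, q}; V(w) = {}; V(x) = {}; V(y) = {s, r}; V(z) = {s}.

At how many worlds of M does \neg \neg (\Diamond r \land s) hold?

1

Let φ = \neg \neg (\Diamond r \land s). Evaluate φ at each world:
  u (successors {x}): φ is false.
  v (successors {w, x}): φ is false.
  w (successors {v, z}): φ is false.
  x (successors {u, v, y}): φ is false.
  y (successors {x, z}): φ is false.
  z (successors {w, y}): φ is true.
For instance, at v:
  At v: \neg (\Diamond r \land s) is true, so \neg \neg (\Diamond r \land s) is false.
    At v: \Diamond r \land s is false, so \neg (\Diamond r \land s) is true.
      At v: \Diamond r is false, s is true, so \Diamond r \land s is false.
Satisfying worlds: {z}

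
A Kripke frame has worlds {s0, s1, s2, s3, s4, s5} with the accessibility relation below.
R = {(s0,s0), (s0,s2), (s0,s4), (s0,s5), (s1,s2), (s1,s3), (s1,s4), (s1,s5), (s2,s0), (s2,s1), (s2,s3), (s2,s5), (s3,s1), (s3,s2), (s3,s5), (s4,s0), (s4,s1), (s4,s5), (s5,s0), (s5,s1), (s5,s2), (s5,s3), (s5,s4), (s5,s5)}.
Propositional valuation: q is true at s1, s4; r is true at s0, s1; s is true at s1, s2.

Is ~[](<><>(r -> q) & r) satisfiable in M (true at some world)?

Recall that []ψ holds at a world iff ψ holds at every accessible world, and <>ψ holds iff ψ holds at some accessible world.
Let φ = ~[](<><>(r -> q) & r). Evaluate φ at each world:
  s0 (successors {s0, s2, s4, s5}): φ is true.
  s1 (successors {s2, s3, s4, s5}): φ is true.
  s2 (successors {s0, s1, s3, s5}): φ is true.
  s3 (successors {s1, s2, s5}): φ is true.
  s4 (successors {s0, s1, s5}): φ is true.
  s5 (successors {s0, s1, s2, s3, s4, s5}): φ is true.
Detail at s0 (witness):
  At s0: [](<><>(r -> q) & r) is false, so ~[](<><>(r -> q) & r) is true.
    At s0: [](<><>(r -> q) & r) requires <><>(r -> q) & r at every successor {s0, s2, s4, s5}.
      <><>(r -> q) & r fails at s2, so [](<><>(r -> q) & r) is false at s0.

Yes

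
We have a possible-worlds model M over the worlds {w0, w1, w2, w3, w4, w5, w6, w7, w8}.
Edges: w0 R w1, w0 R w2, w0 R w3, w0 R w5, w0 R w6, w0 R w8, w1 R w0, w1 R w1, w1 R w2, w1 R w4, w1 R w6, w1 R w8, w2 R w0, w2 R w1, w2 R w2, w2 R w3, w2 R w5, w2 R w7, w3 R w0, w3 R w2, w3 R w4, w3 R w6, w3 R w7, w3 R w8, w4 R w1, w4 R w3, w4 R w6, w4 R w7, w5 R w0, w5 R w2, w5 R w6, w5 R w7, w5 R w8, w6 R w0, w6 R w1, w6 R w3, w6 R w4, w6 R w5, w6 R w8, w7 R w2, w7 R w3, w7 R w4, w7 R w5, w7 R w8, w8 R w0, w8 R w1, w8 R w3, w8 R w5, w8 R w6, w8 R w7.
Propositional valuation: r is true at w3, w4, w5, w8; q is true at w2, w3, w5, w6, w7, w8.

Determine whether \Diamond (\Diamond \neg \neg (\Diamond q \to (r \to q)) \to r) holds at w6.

Yes

At w6: \Diamond (\Diamond \neg \neg (\Diamond q \to (r \to q)) \to r) requires \Diamond \neg \neg (\Diamond q \to (r \to q)) \to r at some successor in {w0, w1, w3, w4, w5, w8}.
  \Diamond \neg \neg (\Diamond q \to (r \to q)) \to r holds at w3, so \Diamond (\Diamond \neg \neg (\Diamond q \to (r \to q)) \to r) is true at w6.
    At w3: \Diamond \neg \neg (\Diamond q \to (r \to q)) is true, r is true, so \Diamond \neg \neg (\Diamond q \to (r \to q)) \to r is true.
      At w3: \Diamond \neg \neg (\Diamond q \to (r \to q)) requires \neg \neg (\Diamond q \to (r \to q)) at some successor in {w0, w2, w4, w6, w7, w8}.
        \neg \neg (\Diamond q \to (r \to q)) holds at w0, so \Diamond \neg \neg (\Diamond q \to (r \to q)) is true at w3.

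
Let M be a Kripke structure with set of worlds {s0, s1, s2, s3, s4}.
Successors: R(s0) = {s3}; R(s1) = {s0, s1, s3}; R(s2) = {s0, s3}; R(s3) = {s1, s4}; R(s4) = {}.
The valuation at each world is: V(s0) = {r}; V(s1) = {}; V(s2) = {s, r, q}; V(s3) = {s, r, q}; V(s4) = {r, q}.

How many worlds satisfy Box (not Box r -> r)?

Let φ = Box (not Box r -> r). Evaluate φ at each world:
  s0 (successors {s3}): φ is true.
  s1 (successors {s0, s1, s3}): φ is false.
  s2 (successors {s0, s3}): φ is true.
  s3 (successors {s1, s4}): φ is false.
  s4 (successors ∅): φ is true.
For instance, at s1:
  At s1: Box (not Box r -> r) requires not Box r -> r at every successor {s0, s1, s3}.
    not Box r -> r fails at s1, so Box (not Box r -> r) is false at s1.
      At s1: not Box r is true, r is false, so not Box r -> r is false.
Satisfying worlds: {s0, s2, s4}

3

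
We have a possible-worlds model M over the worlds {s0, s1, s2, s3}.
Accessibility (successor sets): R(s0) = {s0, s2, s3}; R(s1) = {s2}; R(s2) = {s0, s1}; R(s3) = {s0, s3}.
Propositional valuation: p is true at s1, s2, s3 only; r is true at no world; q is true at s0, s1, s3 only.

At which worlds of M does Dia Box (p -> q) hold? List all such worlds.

s0, s1, s3

Let φ = Dia Box (p -> q). Evaluate φ at each world:
  s0 (successors {s0, s2, s3}): φ is true.
  s1 (successors {s2}): φ is true.
  s2 (successors {s0, s1}): φ is false.
  s3 (successors {s0, s3}): φ is true.
For instance, at s2:
  At s2: Dia Box (p -> q) requires Box (p -> q) at some successor in {s0, s1}.
    At s0: Box (p -> q) is false.
    At s1: Box (p -> q) is false.
  So Dia Box (p -> q) is false at s2.
Satisfying worlds: {s0, s1, s3}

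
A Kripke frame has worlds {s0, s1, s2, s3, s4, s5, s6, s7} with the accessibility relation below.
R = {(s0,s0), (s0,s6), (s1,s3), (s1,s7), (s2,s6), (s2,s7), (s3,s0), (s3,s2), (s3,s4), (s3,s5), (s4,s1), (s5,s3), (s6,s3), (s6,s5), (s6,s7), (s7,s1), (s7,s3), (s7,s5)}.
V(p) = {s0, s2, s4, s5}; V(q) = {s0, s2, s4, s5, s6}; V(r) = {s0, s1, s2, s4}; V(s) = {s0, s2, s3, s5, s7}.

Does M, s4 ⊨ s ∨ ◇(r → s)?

No

At s4: s is false, ◇(r → s) is false, so s ∨ ◇(r → s) is false.
  At s4: ◇(r → s) requires r → s at some successor in {s1}.
    At s1: r → s is false.
  So ◇(r → s) is false at s4.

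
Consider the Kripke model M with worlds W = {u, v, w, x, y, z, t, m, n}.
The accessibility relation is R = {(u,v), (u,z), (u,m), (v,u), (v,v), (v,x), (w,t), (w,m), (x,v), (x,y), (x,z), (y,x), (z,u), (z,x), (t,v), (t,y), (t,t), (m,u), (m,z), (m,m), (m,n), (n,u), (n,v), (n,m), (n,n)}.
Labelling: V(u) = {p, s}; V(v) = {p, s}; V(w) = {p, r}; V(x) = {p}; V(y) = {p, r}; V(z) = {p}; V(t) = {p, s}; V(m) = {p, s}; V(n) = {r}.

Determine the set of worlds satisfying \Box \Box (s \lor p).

v, x, y, z, t

Let φ = \Box \Box (s \lor p). Evaluate φ at each world:
  u (successors {v, z, m}): φ is false.
  v (successors {u, v, x}): φ is true.
  w (successors {t, m}): φ is false.
  x (successors {v, y, z}): φ is true.
  y (successors {x}): φ is true.
  z (successors {u, x}): φ is true.
  t (successors {v, y, t}): φ is true.
  m (successors {u, z, m, n}): φ is false.
  n (successors {u, v, m, n}): φ is false.
For instance, at w:
  At w: \Box \Box (s \lor p) requires \Box (s \lor p) at every successor {t, m}.
    \Box (s \lor p) fails at m, so \Box \Box (s \lor p) is false at w.
      At m: \Box (s \lor p) requires s \lor p at every successor {u, z, m, n}.
        s \lor p fails at n, so \Box (s \lor p) is false at m.
Satisfying worlds: {v, x, y, z, t}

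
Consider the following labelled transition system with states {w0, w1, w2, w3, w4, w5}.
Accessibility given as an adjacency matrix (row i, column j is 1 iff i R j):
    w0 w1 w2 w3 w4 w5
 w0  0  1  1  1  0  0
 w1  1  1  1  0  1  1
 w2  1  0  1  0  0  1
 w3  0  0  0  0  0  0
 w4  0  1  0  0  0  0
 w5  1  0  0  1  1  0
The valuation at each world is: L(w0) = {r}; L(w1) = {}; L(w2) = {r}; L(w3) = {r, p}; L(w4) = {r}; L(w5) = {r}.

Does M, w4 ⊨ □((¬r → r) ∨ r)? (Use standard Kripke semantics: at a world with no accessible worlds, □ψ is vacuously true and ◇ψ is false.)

No

At w4: □((¬r → r) ∨ r) requires (¬r → r) ∨ r at every successor {w1}.
  (¬r → r) ∨ r fails at w1, so □((¬r → r) ∨ r) is false at w4.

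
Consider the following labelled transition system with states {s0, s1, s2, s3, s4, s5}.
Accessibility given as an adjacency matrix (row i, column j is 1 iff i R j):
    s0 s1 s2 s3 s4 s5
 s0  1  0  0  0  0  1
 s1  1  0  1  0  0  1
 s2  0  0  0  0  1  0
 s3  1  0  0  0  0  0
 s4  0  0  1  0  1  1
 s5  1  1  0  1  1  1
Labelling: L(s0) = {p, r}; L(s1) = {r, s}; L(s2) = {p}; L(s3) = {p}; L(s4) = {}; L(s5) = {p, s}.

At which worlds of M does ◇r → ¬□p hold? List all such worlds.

s2, s4, s5

Let φ = ◇r → ¬□p. Evaluate φ at each world:
  s0 (successors {s0, s5}): φ is false.
  s1 (successors {s0, s2, s5}): φ is false.
  s2 (successors {s4}): φ is true.
  s3 (successors {s0}): φ is false.
  s4 (successors {s2, s4, s5}): φ is true.
  s5 (successors {s0, s1, s3, s4, s5}): φ is true.
For instance, at s4:
  At s4: ◇r is false, ¬□p is true, so ◇r → ¬□p is true.
    At s4: ◇r requires r at some successor in {s2, s4, s5}.
      At s2: r is false.
      At s4: r is false.
      At s5: r is false.
    So ◇r is false at s4.
    At s4: □p is false, so ¬□p is true.
      At s4: □p requires p at every successor {s2, s4, s5}.
        p fails at s4, so □p is false at s4.
Satisfying worlds: {s2, s4, s5}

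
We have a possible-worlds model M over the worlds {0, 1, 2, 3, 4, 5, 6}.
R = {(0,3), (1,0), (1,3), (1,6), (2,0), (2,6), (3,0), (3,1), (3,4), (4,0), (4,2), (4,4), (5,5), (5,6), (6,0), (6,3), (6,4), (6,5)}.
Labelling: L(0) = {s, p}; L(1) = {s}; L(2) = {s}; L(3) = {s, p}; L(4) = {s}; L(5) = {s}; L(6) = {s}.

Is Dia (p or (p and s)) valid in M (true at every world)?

Recall that Dia ψ holds at a world iff ψ holds at some accessible world.
Let φ = Dia (p or (p and s)). Evaluate φ at each world:
  0 (successors {3}): φ is true.
  1 (successors {0, 3, 6}): φ is true.
  2 (successors {0, 6}): φ is true.
  3 (successors {0, 1, 4}): φ is true.
  4 (successors {0, 2, 4}): φ is true.
  5 (successors {5, 6}): φ is false.
  6 (successors {0, 3, 4, 5}): φ is true.
Detail at 5 (counterexample):
  At 5: Dia (p or (p and s)) requires p or (p and s) at some successor in {5, 6}.
    At 5: p or (p and s) is false.
    At 6: p or (p and s) is false.
  So Dia (p or (p and s)) is false at 5.

No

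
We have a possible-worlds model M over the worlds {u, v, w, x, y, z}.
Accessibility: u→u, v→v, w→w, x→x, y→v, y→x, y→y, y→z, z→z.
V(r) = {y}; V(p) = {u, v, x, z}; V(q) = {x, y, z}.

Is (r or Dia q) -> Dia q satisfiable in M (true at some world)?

Yes

Recall that Dia ψ holds at a world iff ψ holds at some accessible world.
Let φ = (r or Dia q) -> Dia q. Evaluate φ at each world:
  u (successors {u}): φ is true.
  v (successors {v}): φ is true.
  w (successors {w}): φ is true.
  x (successors {x}): φ is true.
  y (successors {v, x, y, z}): φ is true.
  z (successors {z}): φ is true.
Detail at u (witness):
  At u: r or Dia q is false, Dia q is false, so (r or Dia q) -> Dia q is true.
    At u: r is false, Dia q is false, so r or Dia q is false.
      At u: Dia q requires q at some successor in {u}.
        At u: q is false.
      So Dia q is false at u.
    At u: Dia q requires q at some successor in {u}.
      At u: q is false.
    So Dia q is false at u.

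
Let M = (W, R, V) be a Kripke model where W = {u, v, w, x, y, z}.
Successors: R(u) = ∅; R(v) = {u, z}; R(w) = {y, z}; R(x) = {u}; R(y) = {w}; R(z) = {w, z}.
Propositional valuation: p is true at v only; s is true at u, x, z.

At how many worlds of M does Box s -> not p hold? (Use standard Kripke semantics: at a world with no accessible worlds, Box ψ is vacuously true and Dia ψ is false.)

Let φ = Box s -> not p. Evaluate φ at each world:
  u (successors ∅): φ is true.
  v (successors {u, z}): φ is false.
  w (successors {y, z}): φ is true.
  x (successors {u}): φ is true.
  y (successors {w}): φ is true.
  z (successors {w, z}): φ is true.
For instance, at z:
  At z: Box s is false, not p is true, so Box s -> not p is true.
    At z: Box s requires s at every successor {w, z}.
      s fails at w, so Box s is false at z.
Satisfying worlds: {u, w, x, y, z}

5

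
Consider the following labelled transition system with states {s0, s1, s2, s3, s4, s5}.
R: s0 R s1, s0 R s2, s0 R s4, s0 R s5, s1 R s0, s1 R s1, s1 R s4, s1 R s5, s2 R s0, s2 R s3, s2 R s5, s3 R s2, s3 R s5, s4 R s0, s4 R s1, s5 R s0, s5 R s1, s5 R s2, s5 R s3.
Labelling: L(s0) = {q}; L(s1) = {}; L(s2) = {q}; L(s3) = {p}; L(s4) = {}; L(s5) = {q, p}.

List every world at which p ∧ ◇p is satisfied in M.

s3, s5

Let φ = p ∧ ◇p. Evaluate φ at each world:
  s0 (successors {s1, s2, s4, s5}): φ is false.
  s1 (successors {s0, s1, s4, s5}): φ is false.
  s2 (successors {s0, s3, s5}): φ is false.
  s3 (successors {s2, s5}): φ is true.
  s4 (successors {s0, s1}): φ is false.
  s5 (successors {s0, s1, s2, s3}): φ is true.
For instance, at s3:
  At s3: p is true, ◇p is true, so p ∧ ◇p is true.
    At s3: ◇p requires p at some successor in {s2, s5}.
      p holds at s5, so ◇p is true at s3.
Satisfying worlds: {s3, s5}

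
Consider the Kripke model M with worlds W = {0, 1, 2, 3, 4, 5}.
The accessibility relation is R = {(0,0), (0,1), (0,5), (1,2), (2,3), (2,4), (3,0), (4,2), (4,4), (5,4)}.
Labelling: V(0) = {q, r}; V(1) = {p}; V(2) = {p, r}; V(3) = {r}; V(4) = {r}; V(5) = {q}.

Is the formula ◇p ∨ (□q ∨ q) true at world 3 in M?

Recall that □ψ holds at a world iff ψ holds at every accessible world, and ◇ψ holds iff ψ holds at some accessible world.
At 3: ◇p is false, □q ∨ q is true, so ◇p ∨ (□q ∨ q) is true.
  At 3: ◇p requires p at some successor in {0}.
    At 0: p is false.
  So ◇p is false at 3.
  At 3: □q is true, q is false, so □q ∨ q is true.
    At 3: □q requires q at every successor {0}.
      At 0: q is true.
    So □q is true at 3.

Yes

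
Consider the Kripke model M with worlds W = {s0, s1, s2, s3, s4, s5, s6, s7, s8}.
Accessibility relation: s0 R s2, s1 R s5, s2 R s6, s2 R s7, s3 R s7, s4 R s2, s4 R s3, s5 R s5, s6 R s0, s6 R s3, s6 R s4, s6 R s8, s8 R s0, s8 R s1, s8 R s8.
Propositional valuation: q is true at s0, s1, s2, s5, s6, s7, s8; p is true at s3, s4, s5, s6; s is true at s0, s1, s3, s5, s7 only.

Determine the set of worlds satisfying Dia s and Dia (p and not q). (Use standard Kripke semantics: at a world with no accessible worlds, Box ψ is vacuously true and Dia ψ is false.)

s4, s6

Let φ = Dia s and Dia (p and not q). Evaluate φ at each world:
  s0 (successors {s2}): φ is false.
  s1 (successors {s5}): φ is false.
  s2 (successors {s6, s7}): φ is false.
  s3 (successors {s7}): φ is false.
  s4 (successors {s2, s3}): φ is true.
  s5 (successors {s5}): φ is false.
  s6 (successors {s0, s3, s4, s8}): φ is true.
  s7 (successors ∅): φ is false.
  s8 (successors {s0, s1, s8}): φ is false.
For instance, at s1:
  At s1: Dia s is true, Dia (p and not q) is false, so Dia s and Dia (p and not q) is false.
    At s1: Dia s requires s at some successor in {s5}.
      s holds at s5, so Dia s is true at s1.
    At s1: Dia (p and not q) requires p and not q at some successor in {s5}.
      At s5: p and not q is false.
    So Dia (p and not q) is false at s1.
Satisfying worlds: {s4, s6}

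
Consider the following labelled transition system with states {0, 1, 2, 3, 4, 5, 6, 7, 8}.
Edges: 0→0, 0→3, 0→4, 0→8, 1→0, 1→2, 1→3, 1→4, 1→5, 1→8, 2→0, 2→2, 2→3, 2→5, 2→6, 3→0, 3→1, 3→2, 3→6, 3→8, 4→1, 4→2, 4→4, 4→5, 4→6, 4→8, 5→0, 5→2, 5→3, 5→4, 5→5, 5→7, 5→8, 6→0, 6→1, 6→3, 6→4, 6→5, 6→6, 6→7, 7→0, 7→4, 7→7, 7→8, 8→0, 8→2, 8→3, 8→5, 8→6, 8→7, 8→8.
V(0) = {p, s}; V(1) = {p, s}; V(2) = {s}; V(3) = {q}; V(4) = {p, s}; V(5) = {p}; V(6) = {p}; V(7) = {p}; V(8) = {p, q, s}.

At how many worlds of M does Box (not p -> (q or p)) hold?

Let φ = Box (not p -> (q or p)). Evaluate φ at each world:
  0 (successors {0, 3, 4, 8}): φ is true.
  1 (successors {0, 2, 3, 4, 5, 8}): φ is false.
  2 (successors {0, 2, 3, 5, 6}): φ is false.
  3 (successors {0, 1, 2, 6, 8}): φ is false.
  4 (successors {1, 2, 4, 5, 6, 8}): φ is false.
  5 (successors {0, 2, 3, 4, 5, 7, 8}): φ is false.
  6 (successors {0, 1, 3, 4, 5, 6, 7}): φ is true.
  7 (successors {0, 4, 7, 8}): φ is true.
  8 (successors {0, 2, 3, 5, 6, 7, 8}): φ is false.
For instance, at 8:
  At 8: Box (not p -> (q or p)) requires not p -> (q or p) at every successor {0, 2, 3, 5, 6, 7, 8}.
    not p -> (q or p) fails at 2, so Box (not p -> (q or p)) is false at 8.
Satisfying worlds: {0, 6, 7}

3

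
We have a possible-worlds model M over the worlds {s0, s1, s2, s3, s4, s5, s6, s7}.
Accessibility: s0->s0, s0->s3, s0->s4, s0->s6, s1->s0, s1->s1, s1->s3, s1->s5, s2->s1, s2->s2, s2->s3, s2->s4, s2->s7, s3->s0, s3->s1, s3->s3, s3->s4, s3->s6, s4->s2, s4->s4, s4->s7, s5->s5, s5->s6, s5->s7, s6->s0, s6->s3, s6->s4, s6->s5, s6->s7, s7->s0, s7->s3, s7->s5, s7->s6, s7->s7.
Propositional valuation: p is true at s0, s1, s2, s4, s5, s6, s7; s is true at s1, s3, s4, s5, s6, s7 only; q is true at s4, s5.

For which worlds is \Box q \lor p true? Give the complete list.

s0, s1, s2, s4, s5, s6, s7

Let φ = \Box q \lor p. Evaluate φ at each world:
  s0 (successors {s0, s3, s4, s6}): φ is true.
  s1 (successors {s0, s1, s3, s5}): φ is true.
  s2 (successors {s1, s2, s3, s4, s7}): φ is true.
  s3 (successors {s0, s1, s3, s4, s6}): φ is false.
  s4 (successors {s2, s4, s7}): φ is true.
  s5 (successors {s5, s6, s7}): φ is true.
  s6 (successors {s0, s3, s4, s5, s7}): φ is true.
  s7 (successors {s0, s3, s5, s6, s7}): φ is true.
For instance, at s6:
  At s6: \Box q is false, p is true, so \Box q \lor p is true.
    At s6: \Box q requires q at every successor {s0, s3, s4, s5, s7}.
      q fails at s0, so \Box q is false at s6.
Satisfying worlds: {s0, s1, s2, s4, s5, s6, s7}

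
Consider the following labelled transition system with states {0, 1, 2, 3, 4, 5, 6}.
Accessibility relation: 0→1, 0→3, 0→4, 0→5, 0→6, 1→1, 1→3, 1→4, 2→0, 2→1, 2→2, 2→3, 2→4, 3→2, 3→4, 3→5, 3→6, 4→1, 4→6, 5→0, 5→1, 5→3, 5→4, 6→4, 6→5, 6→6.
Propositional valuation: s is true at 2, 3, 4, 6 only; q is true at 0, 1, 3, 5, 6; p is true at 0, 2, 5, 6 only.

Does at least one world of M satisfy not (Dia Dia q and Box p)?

Let φ = not (Dia Dia q and Box p). Evaluate φ at each world:
  0 (successors {1, 3, 4, 5, 6}): φ is true.
  1 (successors {1, 3, 4}): φ is true.
  2 (successors {0, 1, 2, 3, 4}): φ is true.
  3 (successors {2, 4, 5, 6}): φ is true.
  4 (successors {1, 6}): φ is true.
  5 (successors {0, 1, 3, 4}): φ is true.
  6 (successors {4, 5, 6}): φ is true.
Detail at 0 (witness):
  At 0: Dia Dia q and Box p is false, so not (Dia Dia q and Box p) is true.
    At 0: Dia Dia q is true, Box p is false, so Dia Dia q and Box p is false.
      At 0: Dia Dia q requires Dia q at some successor in {1, 3, 4, 5, 6}.
        Dia q holds at 1, so Dia Dia q is true at 0.
      At 0: Box p requires p at every successor {1, 3, 4, 5, 6}.
        p fails at 1, so Box p is false at 0.

Yes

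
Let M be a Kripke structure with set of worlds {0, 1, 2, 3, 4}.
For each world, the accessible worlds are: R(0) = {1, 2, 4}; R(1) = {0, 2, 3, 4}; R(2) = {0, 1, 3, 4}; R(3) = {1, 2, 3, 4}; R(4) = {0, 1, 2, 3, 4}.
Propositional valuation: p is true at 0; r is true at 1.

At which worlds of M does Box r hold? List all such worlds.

none

Let φ = Box r. Evaluate φ at each world:
  0 (successors {1, 2, 4}): φ is false.
  1 (successors {0, 2, 3, 4}): φ is false.
  2 (successors {0, 1, 3, 4}): φ is false.
  3 (successors {1, 2, 3, 4}): φ is false.
  4 (successors {0, 1, 2, 3, 4}): φ is false.
For instance, at 0:
  At 0: Box r requires r at every successor {1, 2, 4}.
    r fails at 2, so Box r is false at 0.
Satisfying worlds: none.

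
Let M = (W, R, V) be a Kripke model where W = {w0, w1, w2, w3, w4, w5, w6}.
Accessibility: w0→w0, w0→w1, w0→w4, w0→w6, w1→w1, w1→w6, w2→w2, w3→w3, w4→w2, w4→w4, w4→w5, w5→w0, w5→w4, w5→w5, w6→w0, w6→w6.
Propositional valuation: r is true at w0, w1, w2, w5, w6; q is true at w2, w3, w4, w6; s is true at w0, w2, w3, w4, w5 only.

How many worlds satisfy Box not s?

1

Recall that Box ψ holds at a world iff ψ holds at every accessible world, and Dia ψ holds iff ψ holds at some accessible world.
Let φ = Box not s. Evaluate φ at each world:
  w0 (successors {w0, w1, w4, w6}): φ is false.
  w1 (successors {w1, w6}): φ is true.
  w2 (successors {w2}): φ is false.
  w3 (successors {w3}): φ is false.
  w4 (successors {w2, w4, w5}): φ is false.
  w5 (successors {w0, w4, w5}): φ is false.
  w6 (successors {w0, w6}): φ is false.
For instance, at w6:
  At w6: Box not s requires not s at every successor {w0, w6}.
    not s fails at w0, so Box not s is false at w6.
Satisfying worlds: {w1}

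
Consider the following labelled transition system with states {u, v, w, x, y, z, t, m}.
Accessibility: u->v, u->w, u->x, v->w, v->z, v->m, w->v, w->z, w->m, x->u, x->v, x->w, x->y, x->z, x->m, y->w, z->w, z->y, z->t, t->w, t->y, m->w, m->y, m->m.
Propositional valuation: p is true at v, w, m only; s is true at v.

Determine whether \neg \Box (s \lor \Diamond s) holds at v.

Yes

At v: \Box (s \lor \Diamond s) is false, so \neg \Box (s \lor \Diamond s) is true.
  At v: \Box (s \lor \Diamond s) requires s \lor \Diamond s at every successor {w, z, m}.
    s \lor \Diamond s fails at z, so \Box (s \lor \Diamond s) is false at v.
      At z: s is false, \Diamond s is false, so s \lor \Diamond s is false.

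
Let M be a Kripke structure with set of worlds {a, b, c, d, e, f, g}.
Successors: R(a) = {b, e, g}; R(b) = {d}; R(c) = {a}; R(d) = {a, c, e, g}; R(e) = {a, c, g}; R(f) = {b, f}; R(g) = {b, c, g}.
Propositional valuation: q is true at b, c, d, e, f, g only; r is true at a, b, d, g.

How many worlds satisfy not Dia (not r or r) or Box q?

4

Recall that Box ψ holds at a world iff ψ holds at every accessible world, and Dia ψ holds iff ψ holds at some accessible world.
Let φ = not Dia (not r or r) or Box q. Evaluate φ at each world:
  a (successors {b, e, g}): φ is true.
  b (successors {d}): φ is true.
  c (successors {a}): φ is false.
  d (successors {a, c, e, g}): φ is false.
  e (successors {a, c, g}): φ is false.
  f (successors {b, f}): φ is true.
  g (successors {b, c, g}): φ is true.
For instance, at f:
  At f: not Dia (not r or r) is false, Box q is true, so not Dia (not r or r) or Box q is true.
    At f: Dia (not r or r) is true, so not Dia (not r or r) is false.
      At f: Dia (not r or r) requires not r or r at some successor in {b, f}.
        not r or r holds at b, so Dia (not r or r) is true at f.
    At f: Box q requires q at every successor {b, f}.
      At b: q is true.
      At f: q is true.
    So Box q is true at f.
Satisfying worlds: {a, b, f, g}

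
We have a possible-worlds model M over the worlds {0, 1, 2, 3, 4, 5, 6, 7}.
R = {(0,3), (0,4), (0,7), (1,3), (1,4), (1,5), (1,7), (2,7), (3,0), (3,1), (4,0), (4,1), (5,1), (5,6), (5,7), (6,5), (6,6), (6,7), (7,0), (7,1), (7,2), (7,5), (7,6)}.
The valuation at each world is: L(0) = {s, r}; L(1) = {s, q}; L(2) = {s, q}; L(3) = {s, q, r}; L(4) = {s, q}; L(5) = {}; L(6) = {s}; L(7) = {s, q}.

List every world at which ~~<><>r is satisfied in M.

Let φ = ~~<><>r. Evaluate φ at each world:
  0 (successors {3, 4, 7}): φ is true.
  1 (successors {3, 4, 5, 7}): φ is true.
  2 (successors {7}): φ is true.
  3 (successors {0, 1}): φ is true.
  4 (successors {0, 1}): φ is true.
  5 (successors {1, 6, 7}): φ is true.
  6 (successors {5, 6, 7}): φ is true.
  7 (successors {0, 1, 2, 5, 6}): φ is true.
For instance, at 1:
  At 1: ~<><>r is false, so ~~<><>r is true.
    At 1: <><>r is true, so ~<><>r is false.
      At 1: <><>r requires <>r at some successor in {3, 4, 5, 7}.
        <>r holds at 3, so <><>r is true at 1.
Satisfying worlds: {0, 1, 2, 3, 4, 5, 6, 7}

0, 1, 2, 3, 4, 5, 6, 7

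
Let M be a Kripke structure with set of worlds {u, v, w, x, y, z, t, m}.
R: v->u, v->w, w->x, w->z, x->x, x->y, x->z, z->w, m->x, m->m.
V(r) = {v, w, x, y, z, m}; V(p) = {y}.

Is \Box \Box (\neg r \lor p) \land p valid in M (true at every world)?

No

Let φ = \Box \Box (\neg r \lor p) \land p. Evaluate φ at each world:
  u (successors ∅): φ is false.
  v (successors {u, w}): φ is false.
  w (successors {x, z}): φ is false.
  x (successors {x, y, z}): φ is false.
  y (successors ∅): φ is true.
  z (successors {w}): φ is false.
  t (successors ∅): φ is false.
  m (successors {x, m}): φ is false.
Detail at u (counterexample):
  At u: \Box \Box (\neg r \lor p) is true, p is false, so \Box \Box (\neg r \lor p) \land p is false.
    At u: no accessible worlds, so \Box \Box (\neg r \lor p) holds vacuously.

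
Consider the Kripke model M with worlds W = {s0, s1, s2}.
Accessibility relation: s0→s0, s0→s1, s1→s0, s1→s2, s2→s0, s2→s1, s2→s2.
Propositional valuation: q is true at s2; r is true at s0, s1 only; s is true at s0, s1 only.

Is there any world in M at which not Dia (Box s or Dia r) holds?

No

Let φ = not Dia (Box s or Dia r). Evaluate φ at each world:
  s0 (successors {s0, s1}): φ is false.
  s1 (successors {s0, s2}): φ is false.
  s2 (successors {s0, s1, s2}): φ is false.
For instance, at s2:
  At s2: Dia (Box s or Dia r) is true, so not Dia (Box s or Dia r) is false.
    At s2: Dia (Box s or Dia r) requires Box s or Dia r at some successor in {s0, s1, s2}.
      Box s or Dia r holds at s0, so Dia (Box s or Dia r) is true at s2.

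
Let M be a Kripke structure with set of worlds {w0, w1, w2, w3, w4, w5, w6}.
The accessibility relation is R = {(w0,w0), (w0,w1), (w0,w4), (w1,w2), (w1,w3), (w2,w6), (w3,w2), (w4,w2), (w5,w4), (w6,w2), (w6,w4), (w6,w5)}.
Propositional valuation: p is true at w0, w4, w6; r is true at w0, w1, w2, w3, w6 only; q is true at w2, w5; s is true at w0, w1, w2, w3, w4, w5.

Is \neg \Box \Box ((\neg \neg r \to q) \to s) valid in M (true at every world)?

No

Let φ = \neg \Box \Box ((\neg \neg r \to q) \to s). Evaluate φ at each world:
  w0 (successors {w0, w1, w4}): φ is false.
  w1 (successors {w2, w3}): φ is false.
  w2 (successors {w6}): φ is false.
  w3 (successors {w2}): φ is false.
  w4 (successors {w2}): φ is false.
  w5 (successors {w4}): φ is false.
  w6 (successors {w2, w4, w5}): φ is false.
Detail at w0 (counterexample):
  At w0: \Box \Box ((\neg \neg r \to q) \to s) is true, so \neg \Box \Box ((\neg \neg r \to q) \to s) is false.
    At w0: \Box \Box ((\neg \neg r \to q) \to s) requires \Box ((\neg \neg r \to q) \to s) at every successor {w0, w1, w4}.
      At w0: \Box ((\neg \neg r \to q) \to s) is true.
      At w1: \Box ((\neg \neg r \to q) \to s) is true.
      At w4: \Box ((\neg \neg r \to q) \to s) is true.
    So \Box \Box ((\neg \neg r \to q) \to s) is true at w0.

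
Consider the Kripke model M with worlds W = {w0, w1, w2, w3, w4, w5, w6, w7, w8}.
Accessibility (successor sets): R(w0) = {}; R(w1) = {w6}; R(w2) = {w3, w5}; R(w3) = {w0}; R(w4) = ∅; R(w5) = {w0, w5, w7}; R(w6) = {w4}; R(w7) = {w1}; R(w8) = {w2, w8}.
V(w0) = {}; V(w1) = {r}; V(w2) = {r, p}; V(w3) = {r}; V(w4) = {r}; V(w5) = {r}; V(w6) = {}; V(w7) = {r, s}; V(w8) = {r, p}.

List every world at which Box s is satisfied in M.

w0, w4

Let φ = Box s. Evaluate φ at each world:
  w0 (successors ∅): φ is true.
  w1 (successors {w6}): φ is false.
  w2 (successors {w3, w5}): φ is false.
  w3 (successors {w0}): φ is false.
  w4 (successors ∅): φ is true.
  w5 (successors {w0, w5, w7}): φ is false.
  w6 (successors {w4}): φ is false.
  w7 (successors {w1}): φ is false.
  w8 (successors {w2, w8}): φ is false.
For instance, at w5:
  At w5: Box s requires s at every successor {w0, w5, w7}.
    s fails at w0, so Box s is false at w5.
Satisfying worlds: {w0, w4}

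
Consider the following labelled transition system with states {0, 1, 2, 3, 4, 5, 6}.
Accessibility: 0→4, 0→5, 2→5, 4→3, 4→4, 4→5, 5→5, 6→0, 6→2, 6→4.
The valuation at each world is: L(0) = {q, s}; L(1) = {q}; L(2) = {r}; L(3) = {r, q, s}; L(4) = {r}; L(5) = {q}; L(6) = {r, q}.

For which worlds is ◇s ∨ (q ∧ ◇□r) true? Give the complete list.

Let φ = ◇s ∨ (q ∧ ◇□r). Evaluate φ at each world:
  0 (successors {4, 5}): φ is false.
  1 (successors ∅): φ is false.
  2 (successors {5}): φ is false.
  3 (successors ∅): φ is false.
  4 (successors {3, 4, 5}): φ is true.
  5 (successors {5}): φ is false.
  6 (successors {0, 2, 4}): φ is true.
For instance, at 5:
  At 5: ◇s is false, q ∧ ◇□r is false, so ◇s ∨ (q ∧ ◇□r) is false.
    At 5: ◇s requires s at some successor in {5}.
      At 5: s is false.
    So ◇s is false at 5.
    At 5: q is true, ◇□r is false, so q ∧ ◇□r is false.
      At 5: ◇□r requires □r at some successor in {5}.
        At 5: □r is false.
      So ◇□r is false at 5.
Satisfying worlds: {4, 6}

4, 6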